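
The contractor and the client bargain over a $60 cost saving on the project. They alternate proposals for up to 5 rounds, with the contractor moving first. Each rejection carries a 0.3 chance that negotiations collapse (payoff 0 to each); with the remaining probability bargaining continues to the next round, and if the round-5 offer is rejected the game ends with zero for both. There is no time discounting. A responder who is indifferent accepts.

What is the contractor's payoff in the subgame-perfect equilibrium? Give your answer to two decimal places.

By backward induction:
Round 5 (the contractor proposes): rejection yields 0 for the client; the contractor offers 0 and keeps 60.
Round 4 (the client proposes): rejecting gives the contractor an expected 0.7 × 60 = 42; the client offers that and keeps 18.
Round 3 (the contractor proposes): rejecting gives the client an expected 0.7 × 18 = 12.6; the contractor offers that and keeps 47.4.
Round 2 (the client proposes): rejecting gives the contractor an expected 0.7 × 47.4 = 33.18; the client offers that and keeps 26.82.
Round 1 (the contractor proposes): rejecting gives the client an expected 0.7 × 26.82 = 18.774; the contractor offers that and keeps 41.226.

41.23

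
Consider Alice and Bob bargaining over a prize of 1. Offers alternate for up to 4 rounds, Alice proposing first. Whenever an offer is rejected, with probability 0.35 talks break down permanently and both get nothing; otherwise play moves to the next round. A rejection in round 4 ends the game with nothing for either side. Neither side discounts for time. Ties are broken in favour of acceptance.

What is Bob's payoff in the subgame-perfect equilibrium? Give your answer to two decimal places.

0.50

By backward induction:
Round 4 (Bob proposes): rejection yields 0 for Alice; Bob offers 0 and keeps 1.
Round 3 (Alice proposes): rejecting gives Bob an expected 0.65 × 1 = 0.65; Alice offers that and keeps 0.35.
Round 2 (Bob proposes): rejecting gives Alice an expected 0.65 × 0.35 = 0.2275; Bob offers that and keeps 0.7725.
Round 1 (Alice proposes): rejecting gives Bob an expected 0.65 × 0.7725 = 0.502125; Alice offers that and keeps 0.497875.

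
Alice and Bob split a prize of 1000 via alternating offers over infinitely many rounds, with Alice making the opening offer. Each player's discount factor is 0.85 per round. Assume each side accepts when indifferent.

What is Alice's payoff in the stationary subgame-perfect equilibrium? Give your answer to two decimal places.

540.54

When Alice proposes, Bob accepts any offer worth at least 0.85 times what Bob would get by proposing next round; and vice versa.
This gives x = 1000 − 0.85y and y = 1000 − 0.85x, where x and y are each side's share when it proposes.
Hence (1 − 0.85·0.85)x = 1000(1 − 0.85), i.e. 0.2775·x = 150.
x ≈ 540.5405; Bob's share is 1000 − x ≈ 459.4595.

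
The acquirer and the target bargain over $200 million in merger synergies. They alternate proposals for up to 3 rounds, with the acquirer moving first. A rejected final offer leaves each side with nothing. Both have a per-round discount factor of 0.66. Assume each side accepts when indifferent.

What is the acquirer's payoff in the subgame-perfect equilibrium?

By backward induction:
Round 3 (the acquirer proposes): the target will accept anything ≥ 0, so the acquirer offers 0 and keeps 200.
Round 2 (the target proposes): the acquirer can get 200 next round, worth 0.66 × 200 = 132 now; the target offers that and keeps 68.
Round 1 (the acquirer proposes): the target can get 68 next round, worth 0.66 × 68 = 44.88 now. The acquirer offers 44.88 and keeps 200 − 44.88 = 155.12.

155.12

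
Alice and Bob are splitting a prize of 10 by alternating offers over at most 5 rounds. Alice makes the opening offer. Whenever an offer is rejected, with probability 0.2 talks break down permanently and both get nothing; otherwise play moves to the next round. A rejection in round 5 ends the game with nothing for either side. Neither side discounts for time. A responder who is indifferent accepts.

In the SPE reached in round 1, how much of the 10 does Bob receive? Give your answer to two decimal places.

By backward induction:
Round 5 (Alice proposes): Bob will accept anything ≥ 0, so Alice offers 0 and keeps 10.
Round 4 (Bob proposes): rejecting gives Alice an expected 0.8 × 10 = 8. Bob offers 8 and keeps 10 − 8 = 2.
Round 3 (Alice proposes): rejecting gives Bob an expected 0.8 × 2 = 1.6. Alice offers 1.6 and keeps 10 − 1.6 = 8.4.
Round 2 (Bob proposes): rejecting gives Alice an expected 0.8 × 8.4 = 6.72; Bob offers that and keeps 3.28.
Round 1 (Alice proposes): rejecting gives Bob an expected 0.8 × 3.28 = 2.624. Alice offers 2.624 and keeps 10 − 2.624 = 7.376.

2.62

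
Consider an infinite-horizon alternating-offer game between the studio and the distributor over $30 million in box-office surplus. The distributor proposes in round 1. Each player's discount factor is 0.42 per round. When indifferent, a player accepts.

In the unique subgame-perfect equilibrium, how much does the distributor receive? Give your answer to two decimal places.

When the distributor proposes, the studio accepts any offer worth at least 0.42 times what the studio would get by proposing next round; and vice versa.
This gives x = 30 − 0.42y and y = 30 − 0.42x, where x and y are each side's share when it proposes.
Hence (1 − 0.42·0.42)x = 30(1 − 0.42), i.e. 0.8236·x = 17.4.
x ≈ 21.1268; the studio's share is 30 − x ≈ 8.8732.

21.13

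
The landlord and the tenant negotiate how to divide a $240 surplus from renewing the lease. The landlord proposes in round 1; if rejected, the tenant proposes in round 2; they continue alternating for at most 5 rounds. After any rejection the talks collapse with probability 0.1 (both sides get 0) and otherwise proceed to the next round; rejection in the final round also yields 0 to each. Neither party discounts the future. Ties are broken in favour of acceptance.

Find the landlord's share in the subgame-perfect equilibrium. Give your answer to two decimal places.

200.90

By backward induction:
Round 5 (the landlord proposes): rejection yields 0 for the tenant; the landlord offers 0 and keeps 240.
Round 4 (the tenant proposes): rejecting gives the landlord an expected 0.9 × 240 = 216; the tenant offers that and keeps 24.
Round 3 (the landlord proposes): rejecting gives the tenant an expected 0.9 × 24 = 21.6. The landlord offers 21.6 and keeps 240 − 21.6 = 218.4.
Round 2 (the tenant proposes): rejecting gives the landlord an expected 0.9 × 218.4 = 196.56; the tenant offers that and keeps 43.44.
Round 1 (the landlord proposes): rejecting gives the tenant an expected 0.9 × 43.44 = 39.096, so the landlord offers 39.096, keeping 200.904.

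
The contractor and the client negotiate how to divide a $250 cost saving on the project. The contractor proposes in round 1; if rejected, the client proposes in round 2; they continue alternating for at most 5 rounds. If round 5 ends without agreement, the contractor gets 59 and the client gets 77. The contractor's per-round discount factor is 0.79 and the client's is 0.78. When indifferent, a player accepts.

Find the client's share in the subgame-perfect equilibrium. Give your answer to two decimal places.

95.42

Round 5 (the contractor proposes): the client gets 77 if talks fail, so the contractor offers 77 and keeps 173.
Round 4 (the client proposes): the contractor can get 173 next round, worth 0.79 × 173 = 136.67 now; the client offers that and keeps 113.33.
Round 3 (the contractor proposes): the client can get 113.33 next round, worth 0.78 × 113.33 = 88.3974 now; the contractor offers that and keeps 161.6026.
Round 2 (the client proposes): the contractor can get 161.6026 next round, worth 0.79 × 161.6026 = 127.666054 now. The client offers 127.666054 and keeps 250 − 127.666054 = 122.333946.
Round 1 (the contractor proposes): the client can get 122.333946 next round, worth 0.78 × 122.333946 = 95.42047788 now; the contractor offers that and keeps 154.57952212.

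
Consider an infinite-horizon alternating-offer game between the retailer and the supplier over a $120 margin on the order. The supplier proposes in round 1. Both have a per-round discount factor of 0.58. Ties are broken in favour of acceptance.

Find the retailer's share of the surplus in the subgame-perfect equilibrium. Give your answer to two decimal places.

Let x be the supplier's share when the supplier proposes and y be the retailer's share when the retailer proposes.
The retailer accepts iff offered ≥ 0.58·y, so x = 120 − 0.58y. Symmetrically y = 120 − 0.58x.
Substituting: x = 120 − 0.58(120 − 0.58x), giving x(1 − 0.58·0.58) = 120(1 − 0.58).
So x = 120 × 0.42 / 0.6636 ≈ 75.9494, and the retailer receives 120 − x ≈ 44.0506.

44.05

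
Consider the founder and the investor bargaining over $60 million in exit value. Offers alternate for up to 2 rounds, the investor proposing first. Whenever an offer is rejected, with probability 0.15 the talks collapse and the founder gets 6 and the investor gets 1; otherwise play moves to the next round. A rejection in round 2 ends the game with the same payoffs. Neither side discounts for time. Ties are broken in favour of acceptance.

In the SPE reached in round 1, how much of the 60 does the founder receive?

Round 2 (the founder proposes): the investor gets 1 if talks fail, so the founder offers 1 and keeps 59.
Round 1 (the investor proposes): rejecting gives the founder an expected 0.85 × 59 + 0.15 × 6 = 51.05; the investor offers that and keeps 8.95.

51.05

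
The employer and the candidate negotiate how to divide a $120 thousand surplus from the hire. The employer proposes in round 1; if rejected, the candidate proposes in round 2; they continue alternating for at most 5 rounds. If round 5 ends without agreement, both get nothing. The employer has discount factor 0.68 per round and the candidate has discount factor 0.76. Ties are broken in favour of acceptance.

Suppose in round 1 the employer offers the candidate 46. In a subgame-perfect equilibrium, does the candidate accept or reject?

Accept

Round 5 (the employer proposes): the candidate will accept anything ≥ 0, so the employer offers 0 and keeps 120.
Round 4 (the candidate proposes): the employer can get 120 next round, worth 0.68 × 120 = 81.6 now. The candidate offers 81.6 and keeps 120 − 81.6 = 38.4.
Round 3 (the employer proposes): the candidate can get 38.4 next round, worth 0.76 × 38.4 = 29.184 now, so the employer offers 29.184, keeping 90.816.
Round 2 (the candidate proposes): the employer can get 90.816 next round, worth 0.68 × 90.816 = 61.75488 now; the candidate offers that and keeps 58.24512.
So by rejecting in round 1, the candidate gets 58.24512 next round, worth 0.76 × 58.24512 = 44.2662912 now.
Offer 46 ≥ 44.2662912, so the candidate accepts.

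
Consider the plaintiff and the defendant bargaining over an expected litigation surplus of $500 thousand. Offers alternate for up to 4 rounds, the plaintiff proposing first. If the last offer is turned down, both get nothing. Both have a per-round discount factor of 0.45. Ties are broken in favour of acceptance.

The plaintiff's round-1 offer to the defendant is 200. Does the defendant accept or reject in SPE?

Round 4 (the defendant proposes): the plaintiff will accept anything ≥ 0, so the defendant offers 0 and keeps 500.
Round 3 (the plaintiff proposes): the defendant can get 500 next round, worth 0.45 × 500 = 225 now; the plaintiff offers that and keeps 275.
Round 2 (the defendant proposes): the plaintiff can get 275 next round, worth 0.45 × 275 = 123.75 now, so the defendant offers 123.75, keeping 376.25.
So by rejecting in round 1, the defendant gets 376.25 next round, worth 0.45 × 376.25 = 169.3125 now.
Offer 200 ≥ 169.3125, so the defendant accepts.

Accept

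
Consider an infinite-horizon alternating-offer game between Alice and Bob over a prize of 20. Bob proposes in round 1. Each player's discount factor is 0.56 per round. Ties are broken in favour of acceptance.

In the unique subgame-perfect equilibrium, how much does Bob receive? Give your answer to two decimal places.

12.82

Let x be Bob's share when Bob proposes and y be Alice's share when Alice proposes.
Alice accepts iff offered ≥ 0.56·y, so x = 20 − 0.56y. Symmetrically y = 20 − 0.56x.
Substituting: x = 20 − 0.56(20 − 0.56x), giving x(1 − 0.56·0.56) = 20(1 − 0.56).
So x = 20 × 0.44 / 0.6864 ≈ 12.8205, and Alice receives 20 − x ≈ 7.1795.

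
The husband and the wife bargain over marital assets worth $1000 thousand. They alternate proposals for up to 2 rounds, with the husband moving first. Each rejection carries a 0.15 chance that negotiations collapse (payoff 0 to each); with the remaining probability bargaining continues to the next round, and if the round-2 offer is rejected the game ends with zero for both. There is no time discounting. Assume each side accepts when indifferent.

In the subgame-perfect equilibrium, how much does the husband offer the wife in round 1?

Round 2 (the wife proposes): rejection yields 0 for the husband; the wife offers 0 and keeps 1000.
Round 1 (the husband proposes): rejecting gives the wife an expected 0.85 × 1000 = 850, so the husband offers 850, keeping 150.

850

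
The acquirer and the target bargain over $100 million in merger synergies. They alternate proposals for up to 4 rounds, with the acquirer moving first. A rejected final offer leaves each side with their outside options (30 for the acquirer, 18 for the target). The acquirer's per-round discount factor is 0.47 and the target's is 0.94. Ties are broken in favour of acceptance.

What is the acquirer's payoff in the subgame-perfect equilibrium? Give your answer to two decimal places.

Solve by backward induction from round 4.
Round 4 (the target proposes): the acquirer gets 30 if talks fail, so the target offers 30 and keeps 70.
Round 3 (the acquirer proposes): the target can get 70 next round, worth 0.94 × 70 = 65.8 now, so the acquirer offers 65.8, keeping 34.2.
Round 2 (the target proposes): the acquirer can get 34.2 next round, worth 0.47 × 34.2 = 16.074 now, so the target offers 16.074, keeping 83.926.
Round 1 (the acquirer proposes): the target can get 83.926 next round, worth 0.94 × 83.926 = 78.89044 now. The acquirer offers 78.89044 and keeps 100 − 78.89044 = 21.10956.

21.11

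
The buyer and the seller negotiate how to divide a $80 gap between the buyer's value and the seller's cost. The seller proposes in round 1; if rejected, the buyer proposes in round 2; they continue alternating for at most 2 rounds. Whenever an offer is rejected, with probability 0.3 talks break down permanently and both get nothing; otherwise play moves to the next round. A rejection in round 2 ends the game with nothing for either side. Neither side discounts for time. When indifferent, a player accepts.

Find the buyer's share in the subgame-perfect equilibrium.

By backward induction:
Round 2 (the buyer proposes): rejection yields 0 for the seller; the buyer offers 0 and keeps 80.
Round 1 (the seller proposes): rejecting gives the buyer an expected 0.7 × 80 = 56. The seller offers 56 and keeps 80 − 56 = 24.

56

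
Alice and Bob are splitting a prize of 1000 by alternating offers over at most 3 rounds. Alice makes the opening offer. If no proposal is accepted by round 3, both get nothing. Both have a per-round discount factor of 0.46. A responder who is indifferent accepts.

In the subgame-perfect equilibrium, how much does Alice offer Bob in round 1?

Round 3 (Alice proposes): Bob will accept anything ≥ 0, so Alice offers 0 and keeps 1000.
Round 2 (Bob proposes): Alice can get 1000 next round, worth 0.46 × 1000 = 460 now, so Bob offers 460, keeping 540.
Round 1 (Alice proposes): Bob can get 540 next round, worth 0.46 × 540 = 248.4 now. Alice offers 248.4 and keeps 1000 − 248.4 = 751.6.

248.4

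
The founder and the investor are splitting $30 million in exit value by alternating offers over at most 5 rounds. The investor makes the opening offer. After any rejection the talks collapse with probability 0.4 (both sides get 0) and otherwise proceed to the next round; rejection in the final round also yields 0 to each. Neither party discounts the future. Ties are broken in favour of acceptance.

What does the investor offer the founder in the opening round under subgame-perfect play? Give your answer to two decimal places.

9.79

Round 5 (the investor proposes): the founder will accept anything ≥ 0, so the investor offers 0 and keeps 30.
Round 4 (the founder proposes): rejecting gives the investor an expected 0.6 × 30 = 18. The founder offers 18 and keeps 30 − 18 = 12.
Round 3 (the investor proposes): rejecting gives the founder an expected 0.6 × 12 = 7.2, so the investor offers 7.2, keeping 22.8.
Round 2 (the founder proposes): rejecting gives the investor an expected 0.6 × 22.8 = 13.68. The founder offers 13.68 and keeps 30 − 13.68 = 16.32.
Round 1 (the investor proposes): rejecting gives the founder an expected 0.6 × 16.32 = 9.792. The investor offers 9.792 and keeps 30 − 9.792 = 20.208.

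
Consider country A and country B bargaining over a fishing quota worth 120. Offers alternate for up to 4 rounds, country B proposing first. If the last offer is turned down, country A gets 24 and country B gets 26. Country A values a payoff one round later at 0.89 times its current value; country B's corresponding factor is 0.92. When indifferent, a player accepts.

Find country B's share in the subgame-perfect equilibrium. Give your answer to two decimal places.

42.96

Round 4 (country A proposes): country B gets 26 if talks fail, so country A offers 26 and keeps 94.
Round 3 (country B proposes): country A can get 94 next round, worth 0.89 × 94 = 83.66 now, so country B offers 83.66, keeping 36.34.
Round 2 (country A proposes): country B can get 36.34 next round, worth 0.92 × 36.34 = 33.4328 now. Country A offers 33.4328 and keeps 120 − 33.4328 = 86.5672.
Round 1 (country B proposes): country A can get 86.5672 next round, worth 0.89 × 86.5672 = 77.044808 now; country B offers that and keeps 42.955192.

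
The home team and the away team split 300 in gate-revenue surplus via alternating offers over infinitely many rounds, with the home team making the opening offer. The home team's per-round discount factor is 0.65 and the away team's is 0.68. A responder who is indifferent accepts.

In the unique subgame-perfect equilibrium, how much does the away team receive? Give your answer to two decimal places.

When the home team proposes, the away team accepts any offer worth at least 0.68 times what the away team would get by proposing next round; and vice versa.
This gives x = 300 − 0.68y and y = 300 − 0.65x, where x and y are each side's share when it proposes.
Hence (1 − 0.68·0.65)x = 300(1 − 0.68), i.e. 0.558·x = 96.
x ≈ 172.0430; the away team's share is 300 − x ≈ 127.9570.

127.96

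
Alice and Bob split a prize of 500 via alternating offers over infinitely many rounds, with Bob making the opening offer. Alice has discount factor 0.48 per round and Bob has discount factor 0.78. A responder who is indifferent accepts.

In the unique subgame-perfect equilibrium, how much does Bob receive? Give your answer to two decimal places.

In a stationary SPE each proposer offers the other exactly their discounted continuation value.
If Bob keeps x when proposing and Alice keeps y when proposing, then x = 500 − 0.48y and y = 500 − 0.78x.
Solving: x = 500(1 − 0.48) / (1 − 0.78·0.48) = 260 / 0.6256 ≈ 415.6010.
Alice gets 500 − 415.6010 ≈ 84.3990.

415.60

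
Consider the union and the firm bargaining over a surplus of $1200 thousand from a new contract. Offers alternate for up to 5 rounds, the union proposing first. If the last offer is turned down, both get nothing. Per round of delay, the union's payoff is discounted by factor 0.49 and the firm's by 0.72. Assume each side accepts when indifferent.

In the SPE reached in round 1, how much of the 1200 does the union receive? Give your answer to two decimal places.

Round 5 (the union proposes): the firm will accept anything ≥ 0, so the union offers 0 and keeps 1200.
Round 4 (the firm proposes): the union can get 1200 next round, worth 0.49 × 1200 = 588 now; the firm offers that and keeps 612.
Round 3 (the union proposes): the firm can get 612 next round, worth 0.72 × 612 = 440.64 now. The union offers 440.64 and keeps 1200 − 440.64 = 759.36.
Round 2 (the firm proposes): the union can get 759.36 next round, worth 0.49 × 759.36 = 372.0864 now. The firm offers 372.0864 and keeps 1200 − 372.0864 = 827.9136.
Round 1 (the union proposes): the firm can get 827.9136 next round, worth 0.72 × 827.9136 = 596.097792 now, so the union offers 596.097792, keeping 603.902208.

603.90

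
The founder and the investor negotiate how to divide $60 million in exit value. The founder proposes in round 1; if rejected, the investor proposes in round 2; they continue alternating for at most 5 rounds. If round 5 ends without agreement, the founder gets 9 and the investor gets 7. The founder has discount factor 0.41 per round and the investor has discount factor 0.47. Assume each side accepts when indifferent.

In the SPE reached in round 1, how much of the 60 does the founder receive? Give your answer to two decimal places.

Round 5 (the founder proposes): the investor gets 7 if talks fail, so the founder offers 7 and keeps 53.
Round 4 (the investor proposes): the founder can get 53 next round, worth 0.41 × 53 = 21.73 now. The investor offers 21.73 and keeps 60 − 21.73 = 38.27.
Round 3 (the founder proposes): the investor can get 38.27 next round, worth 0.47 × 38.27 = 17.9869 now, so the founder offers 17.9869, keeping 42.0131.
Round 2 (the investor proposes): the founder can get 42.0131 next round, worth 0.41 × 42.0131 = 17.225371 now; the investor offers that and keeps 42.774629.
Round 1 (the founder proposes): the investor can get 42.774629 next round, worth 0.47 × 42.774629 = 20.10407563 now. The founder offers 20.10407563 and keeps 60 − 20.10407563 = 39.89592437.

39.90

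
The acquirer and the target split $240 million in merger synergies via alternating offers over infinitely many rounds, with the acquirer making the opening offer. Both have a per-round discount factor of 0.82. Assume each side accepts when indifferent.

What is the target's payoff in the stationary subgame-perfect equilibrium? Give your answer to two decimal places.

108.13

When the acquirer proposes, the target accepts any offer worth at least 0.82 times what the target would get by proposing next round; and vice versa.
This gives x = 240 − 0.82y and y = 240 − 0.82x, where x and y are each side's share when it proposes.
Hence (1 − 0.82·0.82)x = 240(1 − 0.82), i.e. 0.3276·x = 43.2.
x ≈ 131.8681; the target's share is 240 − x ≈ 108.1319.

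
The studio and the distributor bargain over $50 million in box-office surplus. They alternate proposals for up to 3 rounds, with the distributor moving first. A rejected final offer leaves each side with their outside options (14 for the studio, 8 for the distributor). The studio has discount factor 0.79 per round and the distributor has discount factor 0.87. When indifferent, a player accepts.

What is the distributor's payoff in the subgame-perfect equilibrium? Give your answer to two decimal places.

Round 3 (the distributor proposes): the studio gets 14 if talks fail, so the distributor offers 14 and keeps 36.
Round 2 (the studio proposes): the distributor can get 36 next round, worth 0.87 × 36 = 31.32 now. The studio offers 31.32 and keeps 50 − 31.32 = 18.68.
Round 1 (the distributor proposes): the studio can get 18.68 next round, worth 0.79 × 18.68 = 14.7572 now, so the distributor offers 14.7572, keeping 35.2428.

35.24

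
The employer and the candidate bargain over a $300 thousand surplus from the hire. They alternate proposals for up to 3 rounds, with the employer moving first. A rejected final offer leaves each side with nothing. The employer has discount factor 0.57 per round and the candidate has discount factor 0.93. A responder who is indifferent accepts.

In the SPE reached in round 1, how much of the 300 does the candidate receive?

Round 3 (the employer proposes): the candidate will accept anything ≥ 0, so the employer offers 0 and keeps 300.
Round 2 (the candidate proposes): the employer can get 300 next round, worth 0.57 × 300 = 171 now, so the candidate offers 171, keeping 129.
Round 1 (the employer proposes): the candidate can get 129 next round, worth 0.93 × 129 = 119.97 now, so the employer offers 119.97, keeping 180.03.

119.97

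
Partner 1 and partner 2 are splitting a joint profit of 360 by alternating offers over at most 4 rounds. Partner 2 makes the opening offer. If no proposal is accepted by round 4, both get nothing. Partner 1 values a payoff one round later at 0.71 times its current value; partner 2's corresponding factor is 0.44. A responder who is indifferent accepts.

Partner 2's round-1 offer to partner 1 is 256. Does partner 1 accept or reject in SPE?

Accept

Work out partner 1's continuation value if the offer is rejected.
Round 4 (partner 1 proposes): partner 2 will accept anything ≥ 0, so partner 1 offers 0 and keeps 360.
Round 3 (partner 2 proposes): partner 1 can get 360 next round, worth 0.71 × 360 = 255.6 now, so partner 2 offers 255.6, keeping 104.4.
Round 2 (partner 1 proposes): partner 2 can get 104.4 next round, worth 0.44 × 104.4 = 45.936 now. Partner 1 offers 45.936 and keeps 360 − 45.936 = 314.064.
So by rejecting in round 1, partner 1 gets 314.064 next round, worth 0.71 × 314.064 = 222.98544 now.
Offer 256 ≥ 222.98544, so partner 1 accepts.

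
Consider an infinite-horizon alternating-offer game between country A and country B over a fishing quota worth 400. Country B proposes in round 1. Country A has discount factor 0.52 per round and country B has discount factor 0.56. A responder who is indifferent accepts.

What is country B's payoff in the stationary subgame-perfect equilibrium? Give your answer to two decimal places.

Let x be country B's share when country B proposes and y be country A's share when country A proposes.
Country A accepts iff offered ≥ 0.52·y, so x = 400 − 0.52y. Symmetrically y = 400 − 0.56x.
Substituting: x = 400 − 0.52(400 − 0.56x), giving x(1 − 0.56·0.52) = 400(1 − 0.52).
So x = 400 × 0.48 / 0.7088 ≈ 270.8804, and country A receives 400 − x ≈ 129.1196.

270.88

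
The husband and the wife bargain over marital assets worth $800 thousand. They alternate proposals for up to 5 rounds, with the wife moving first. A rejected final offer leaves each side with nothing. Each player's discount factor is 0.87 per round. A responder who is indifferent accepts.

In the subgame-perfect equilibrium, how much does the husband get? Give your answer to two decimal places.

158.96

Round 5 (the wife proposes): rejection yields 0 for the husband; the wife offers 0 and keeps 800.
Round 4 (the husband proposes): the wife can get 800 next round, worth 0.87 × 800 = 696 now, so the husband offers 696, keeping 104.
Round 3 (the wife proposes): the husband can get 104 next round, worth 0.87 × 104 = 90.48 now; the wife offers that and keeps 709.52.
Round 2 (the husband proposes): the wife can get 709.52 next round, worth 0.87 × 709.52 = 617.2824 now; the husband offers that and keeps 182.7176.
Round 1 (the wife proposes): the husband can get 182.7176 next round, worth 0.87 × 182.7176 = 158.964312 now; the wife offers that and keeps 641.035688.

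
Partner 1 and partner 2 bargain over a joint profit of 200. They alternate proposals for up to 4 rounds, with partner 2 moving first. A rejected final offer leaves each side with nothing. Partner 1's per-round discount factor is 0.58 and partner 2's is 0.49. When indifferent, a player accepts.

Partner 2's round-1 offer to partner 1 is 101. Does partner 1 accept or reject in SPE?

Round 4 (partner 1 proposes): partner 2 will accept anything ≥ 0, so partner 1 offers 0 and keeps 200.
Round 3 (partner 2 proposes): partner 1 can get 200 next round, worth 0.58 × 200 = 116 now, so partner 2 offers 116, keeping 84.
Round 2 (partner 1 proposes): partner 2 can get 84 next round, worth 0.49 × 84 = 41.16 now; partner 1 offers that and keeps 158.84.
So by rejecting in round 1, partner 1 gets 158.84 next round, worth 0.58 × 158.84 = 92.1272 now.
Offer 101 ≥ 92.1272, so partner 1 accepts.

Accept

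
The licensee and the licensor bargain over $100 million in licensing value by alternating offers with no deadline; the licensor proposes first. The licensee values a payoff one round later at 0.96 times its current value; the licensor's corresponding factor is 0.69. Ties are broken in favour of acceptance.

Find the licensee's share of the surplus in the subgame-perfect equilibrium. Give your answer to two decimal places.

88.15

Let x be the licensor's share when the licensor proposes and y be the licensee's share when the licensee proposes.
The licensee accepts iff offered ≥ 0.96·y, so x = 100 − 0.96y. Symmetrically y = 100 − 0.69x.
Substituting: x = 100 − 0.96(100 − 0.69x), giving x(1 − 0.69·0.96) = 100(1 − 0.96).
So x = 100 × 0.04 / 0.3376 ≈ 11.8483, and the licensee receives 100 − x ≈ 88.1517.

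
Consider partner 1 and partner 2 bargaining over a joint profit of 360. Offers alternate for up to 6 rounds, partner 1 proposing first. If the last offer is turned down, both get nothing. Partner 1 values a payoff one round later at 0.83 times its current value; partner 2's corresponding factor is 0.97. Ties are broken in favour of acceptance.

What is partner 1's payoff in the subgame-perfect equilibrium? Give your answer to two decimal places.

Work backward from the last round.
Round 6 (partner 2 proposes): rejection yields 0 for partner 1; partner 2 offers 0 and keeps 360.
Round 5 (partner 1 proposes): partner 2 can get 360 next round, worth 0.97 × 360 = 349.2 now; partner 1 offers that and keeps 10.8.
Round 4 (partner 2 proposes): partner 1 can get 10.8 next round, worth 0.83 × 10.8 = 8.964 now. Partner 2 offers 8.964 and keeps 360 − 8.964 = 351.036.
Round 3 (partner 1 proposes): partner 2 can get 351.036 next round, worth 0.97 × 351.036 = 340.50492 now, so partner 1 offers 340.50492, keeping 19.49508.
Round 2 (partner 2 proposes): partner 1 can get 19.49508 next round, worth 0.83 × 19.49508 = 16.1809164 now, so partner 2 offers 16.1809164, keeping 343.8190836.
Round 1 (partner 1 proposes): partner 2 can get 343.8190836 next round, worth 0.97 × 343.8190836 = 333.504511092 now, so partner 1 offers 333.504511092, keeping 26.495488908.

26.50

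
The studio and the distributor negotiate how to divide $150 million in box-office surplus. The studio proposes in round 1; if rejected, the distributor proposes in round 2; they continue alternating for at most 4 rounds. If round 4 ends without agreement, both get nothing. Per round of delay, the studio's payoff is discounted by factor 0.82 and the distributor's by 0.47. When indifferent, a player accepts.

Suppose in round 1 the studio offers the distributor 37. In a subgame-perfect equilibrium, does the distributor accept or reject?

Work out the distributor's continuation value if the offer is rejected.
Round 4 (the distributor proposes): the studio will accept anything ≥ 0, so the distributor offers 0 and keeps 150.
Round 3 (the studio proposes): the distributor can get 150 next round, worth 0.47 × 150 = 70.5 now, so the studio offers 70.5, keeping 79.5.
Round 2 (the distributor proposes): the studio can get 79.5 next round, worth 0.82 × 79.5 = 65.19 now. The distributor offers 65.19 and keeps 150 − 65.19 = 84.81.
So by rejecting in round 1, the distributor gets 84.81 next round, worth 0.47 × 84.81 = 39.8607 now.
Offer 37 < 39.8607, so the distributor rejects.

Reject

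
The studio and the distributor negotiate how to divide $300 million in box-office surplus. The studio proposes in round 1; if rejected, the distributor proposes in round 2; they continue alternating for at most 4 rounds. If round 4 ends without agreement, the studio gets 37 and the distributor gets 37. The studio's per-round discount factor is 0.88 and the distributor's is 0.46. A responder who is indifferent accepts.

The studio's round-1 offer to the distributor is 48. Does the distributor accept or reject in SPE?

Round 4 (the distributor proposes): the studio gets 37 if talks fail, so the distributor offers 37 and keeps 263.
Round 3 (the studio proposes): the distributor can get 263 next round, worth 0.46 × 263 = 120.98 now. The studio offers 120.98 and keeps 300 − 120.98 = 179.02.
Round 2 (the distributor proposes): the studio can get 179.02 next round, worth 0.88 × 179.02 = 157.5376 now, so the distributor offers 157.5376, keeping 142.4624.
So by rejecting in round 1, the distributor gets 142.4624 next round, worth 0.46 × 142.4624 = 65.532704 now.
Offer 48 < 65.532704, so the distributor rejects.

Reject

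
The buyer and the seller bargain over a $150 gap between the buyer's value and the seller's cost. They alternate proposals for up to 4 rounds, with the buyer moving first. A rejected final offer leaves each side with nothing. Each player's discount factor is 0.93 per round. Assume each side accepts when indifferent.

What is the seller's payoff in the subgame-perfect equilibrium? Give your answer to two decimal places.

130.42

Round 4 (the seller proposes): the buyer will accept anything ≥ 0, so the seller offers 0 and keeps 150.
Round 3 (the buyer proposes): the seller can get 150 next round, worth 0.93 × 150 = 139.5 now. The buyer offers 139.5 and keeps 150 − 139.5 = 10.5.
Round 2 (the seller proposes): the buyer can get 10.5 next round, worth 0.93 × 10.5 = 9.765 now, so the seller offers 9.765, keeping 140.235.
Round 1 (the buyer proposes): the seller can get 140.235 next round, worth 0.93 × 140.235 = 130.41855 now. The buyer offers 130.41855 and keeps 150 − 130.41855 = 19.58145.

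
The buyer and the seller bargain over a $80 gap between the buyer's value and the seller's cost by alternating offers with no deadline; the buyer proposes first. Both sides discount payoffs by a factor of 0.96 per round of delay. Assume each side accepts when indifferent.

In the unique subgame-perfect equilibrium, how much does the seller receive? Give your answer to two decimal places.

Let x be the buyer's share when the buyer proposes and y be the seller's share when the seller proposes.
The seller accepts iff offered ≥ 0.96·y, so x = 80 − 0.96y. Symmetrically y = 80 − 0.96x.
Substituting: x = 80 − 0.96(80 − 0.96x), giving x(1 − 0.96·0.96) = 80(1 − 0.96).
So x = 80 × 0.04 / 0.0784 ≈ 40.8163, and the seller receives 80 − x ≈ 39.1837.

39.18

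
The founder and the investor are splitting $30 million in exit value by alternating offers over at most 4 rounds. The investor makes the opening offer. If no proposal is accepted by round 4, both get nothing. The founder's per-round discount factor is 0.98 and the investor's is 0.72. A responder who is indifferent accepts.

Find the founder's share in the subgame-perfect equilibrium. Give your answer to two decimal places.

Solve by backward induction from round 4.
Round 4 (the founder proposes): the investor will accept anything ≥ 0, so the founder offers 0 and keeps 30.
Round 3 (the investor proposes): the founder can get 30 next round, worth 0.98 × 30 = 29.4 now; the investor offers that and keeps 0.6.
Round 2 (the founder proposes): the investor can get 0.6 next round, worth 0.72 × 0.6 = 0.432 now, so the founder offers 0.432, keeping 29.568.
Round 1 (the investor proposes): the founder can get 29.568 next round, worth 0.98 × 29.568 = 28.97664 now, so the investor offers 28.97664, keeping 1.02336.

28.98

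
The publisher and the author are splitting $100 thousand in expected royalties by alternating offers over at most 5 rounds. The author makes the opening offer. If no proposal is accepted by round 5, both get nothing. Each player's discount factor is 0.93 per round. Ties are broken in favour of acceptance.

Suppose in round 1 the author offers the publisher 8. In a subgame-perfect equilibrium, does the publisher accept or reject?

Reject

Work out the publisher's continuation value if the offer is rejected.
Round 5 (the author proposes): rejection yields 0 for the publisher; the author offers 0 and keeps 100.
Round 4 (the publisher proposes): the author can get 100 next round, worth 0.93 × 100 = 93 now. The publisher offers 93 and keeps 100 − 93 = 7.
Round 3 (the author proposes): the publisher can get 7 next round, worth 0.93 × 7 = 6.51 now; the author offers that and keeps 93.49.
Round 2 (the publisher proposes): the author can get 93.49 next round, worth 0.93 × 93.49 = 86.9457 now; the publisher offers that and keeps 13.0543.
So by rejecting in round 1, the publisher gets 13.0543 next round, worth 0.93 × 13.0543 = 12.140499 now.
Offer 8 < 12.140499, so the publisher rejects.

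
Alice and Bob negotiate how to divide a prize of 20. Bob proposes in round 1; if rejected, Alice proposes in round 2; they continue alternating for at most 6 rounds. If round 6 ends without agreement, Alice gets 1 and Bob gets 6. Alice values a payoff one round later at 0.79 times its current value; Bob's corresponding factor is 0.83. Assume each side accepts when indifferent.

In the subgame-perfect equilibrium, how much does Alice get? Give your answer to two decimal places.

Work backward from the last round.
Round 6 (Alice proposes): Bob gets 6 if talks fail, so Alice offers 6 and keeps 14.
Round 5 (Bob proposes): Alice can get 14 next round, worth 0.79 × 14 = 11.06 now; Bob offers that and keeps 8.94.
Round 4 (Alice proposes): Bob can get 8.94 next round, worth 0.83 × 8.94 = 7.4202 now. Alice offers 7.4202 and keeps 20 − 7.4202 = 12.5798.
Round 3 (Bob proposes): Alice can get 12.5798 next round, worth 0.79 × 12.5798 = 9.938042 now. Bob offers 9.938042 and keeps 20 − 9.938042 = 10.061958.
Round 2 (Alice proposes): Bob can get 10.061958 next round, worth 0.83 × 10.061958 = 8.35142514 now; Alice offers that and keeps 11.64857486.
Round 1 (Bob proposes): Alice can get 11.64857486 next round, worth 0.79 × 11.64857486 = 9.2023741394 now. Bob offers 9.2023741394 and keeps 20 − 9.2023741394 = 10.7976258606.

9.20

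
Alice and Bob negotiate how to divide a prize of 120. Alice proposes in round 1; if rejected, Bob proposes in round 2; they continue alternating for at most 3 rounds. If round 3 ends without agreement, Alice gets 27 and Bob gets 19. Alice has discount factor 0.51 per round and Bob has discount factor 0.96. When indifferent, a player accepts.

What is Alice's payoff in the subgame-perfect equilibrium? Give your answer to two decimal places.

Round 3 (Alice proposes): Bob gets 19 if talks fail, so Alice offers 19 and keeps 101.
Round 2 (Bob proposes): Alice can get 101 next round, worth 0.51 × 101 = 51.51 now, so Bob offers 51.51, keeping 68.49.
Round 1 (Alice proposes): Bob can get 68.49 next round, worth 0.96 × 68.49 = 65.7504 now; Alice offers that and keeps 54.2496.

54.25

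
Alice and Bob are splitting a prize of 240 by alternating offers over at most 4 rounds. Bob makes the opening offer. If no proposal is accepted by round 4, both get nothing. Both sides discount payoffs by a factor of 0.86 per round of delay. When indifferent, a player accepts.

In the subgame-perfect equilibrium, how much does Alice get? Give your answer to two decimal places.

Round 4 (Alice proposes): Bob will accept anything ≥ 0, so Alice offers 0 and keeps 240.
Round 3 (Bob proposes): Alice can get 240 next round, worth 0.86 × 240 = 206.4 now. Bob offers 206.4 and keeps 240 − 206.4 = 33.6.
Round 2 (Alice proposes): Bob can get 33.6 next round, worth 0.86 × 33.6 = 28.896 now. Alice offers 28.896 and keeps 240 − 28.896 = 211.104.
Round 1 (Bob proposes): Alice can get 211.104 next round, worth 0.86 × 211.104 = 181.54944 now, so Bob offers 181.54944, keeping 58.45056.

181.55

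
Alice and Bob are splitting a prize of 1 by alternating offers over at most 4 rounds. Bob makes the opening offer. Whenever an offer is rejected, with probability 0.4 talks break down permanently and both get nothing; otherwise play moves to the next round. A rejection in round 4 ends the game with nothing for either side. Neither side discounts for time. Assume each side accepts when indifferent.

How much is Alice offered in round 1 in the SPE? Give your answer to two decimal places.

0.46

Round 4 (Alice proposes): Bob will accept anything ≥ 0, so Alice offers 0 and keeps 1.
Round 3 (Bob proposes): rejecting gives Alice an expected 0.6 × 1 = 0.6. Bob offers 0.6 and keeps 1 − 0.6 = 0.4.
Round 2 (Alice proposes): rejecting gives Bob an expected 0.6 × 0.4 = 0.24; Alice offers that and keeps 0.76.
Round 1 (Bob proposes): rejecting gives Alice an expected 0.6 × 0.76 = 0.456, so Bob offers 0.456, keeping 0.544.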